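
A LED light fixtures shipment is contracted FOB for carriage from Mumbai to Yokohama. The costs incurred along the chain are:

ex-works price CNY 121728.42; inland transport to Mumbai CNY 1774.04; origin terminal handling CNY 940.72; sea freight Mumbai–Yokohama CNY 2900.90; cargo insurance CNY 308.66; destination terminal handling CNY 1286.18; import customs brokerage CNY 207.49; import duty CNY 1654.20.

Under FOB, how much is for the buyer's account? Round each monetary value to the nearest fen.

Buyer's account: CNY 6357.43

FOB: the seller bears costs until goods are on board at the origin port; the buyer bears freight, insurance and all costs thereafter.
Seller's account: goods 121728.42 + inland to port 1774.04 + origin terminal 940.72 = 124443.18
Buyer's account: freight 2900.90 + insurance 308.66 + destination terminal 1286.18 + brokerage 207.49 + duty 1654.20 = 6357.43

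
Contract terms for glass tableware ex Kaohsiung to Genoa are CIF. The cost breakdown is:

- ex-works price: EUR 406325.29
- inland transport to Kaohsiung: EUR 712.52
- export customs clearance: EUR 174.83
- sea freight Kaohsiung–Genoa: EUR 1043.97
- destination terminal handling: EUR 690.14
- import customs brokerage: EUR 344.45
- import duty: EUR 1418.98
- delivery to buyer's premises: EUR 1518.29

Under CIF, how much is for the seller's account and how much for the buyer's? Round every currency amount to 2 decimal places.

CIF: the seller pays costs through ocean freight and marine insurance to the destination port.
Seller's account: goods 406325.29 + inland to port 712.52 + export clearance 174.83 + freight 1043.97 = 408256.61
Buyer's account: destination terminal 690.14 + brokerage 344.45 + duty 1418.98 + delivery 1518.29 = 3971.86

Seller: EUR 408256.61; buyer: EUR 3971.86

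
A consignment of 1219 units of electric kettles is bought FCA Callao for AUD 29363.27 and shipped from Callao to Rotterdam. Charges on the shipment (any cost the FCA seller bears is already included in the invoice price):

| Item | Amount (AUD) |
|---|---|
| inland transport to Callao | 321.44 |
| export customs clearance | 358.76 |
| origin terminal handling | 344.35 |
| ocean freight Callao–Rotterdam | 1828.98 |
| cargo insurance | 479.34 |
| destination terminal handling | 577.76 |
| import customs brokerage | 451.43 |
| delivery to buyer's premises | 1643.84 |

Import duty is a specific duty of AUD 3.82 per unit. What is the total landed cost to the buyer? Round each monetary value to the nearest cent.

FCA: the seller delivers export-cleared goods to the carrier; the buyer bears costs from that point.
Already in the invoice (seller's account under FCA): inland to port, export clearance — exclude.
CIF value = FCA price + origin terminal + freight + insurance = 29363.27 + 344.35 + 1828.98 + 479.34 = 32015.94
Import duty = 1219 × 3.82 = 4656.58
Buyer bears: origin terminal 344.35 + freight 1828.98 + insurance 479.34 + destination terminal 577.76 + brokerage 451.43 + delivery 1643.84 + duty 4656.58 = 9982.28
Landed cost = invoice 29363.27 + 9982.28 = 39345.55

Total landed cost: AUD 39345.55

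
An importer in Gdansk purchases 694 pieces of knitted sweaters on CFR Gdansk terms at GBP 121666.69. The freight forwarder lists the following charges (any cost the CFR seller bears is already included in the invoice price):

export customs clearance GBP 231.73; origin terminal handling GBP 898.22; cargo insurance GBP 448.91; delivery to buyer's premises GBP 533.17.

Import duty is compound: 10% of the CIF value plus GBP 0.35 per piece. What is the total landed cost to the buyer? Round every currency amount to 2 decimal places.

Total landed cost: GBP 135103.23

CFR: the seller pays costs through ocean freight to the destination port, but not insurance.
Already in the invoice (seller's account under CFR): export clearance, origin terminal — exclude.
CIF value = CFR price + insurance = 121666.69 + 448.91 = 122115.60
Ad valorem component: 122115.60 × 10% = 12211.56
Specific component: 694 × 0.35 = 242.90
Import duty = 12211.56 + 242.90 = 12454.46
Buyer bears: insurance 448.91 + delivery 533.17 + duty 12454.46 = 13436.54
Landed cost = invoice 121666.69 + 13436.54 = 135103.23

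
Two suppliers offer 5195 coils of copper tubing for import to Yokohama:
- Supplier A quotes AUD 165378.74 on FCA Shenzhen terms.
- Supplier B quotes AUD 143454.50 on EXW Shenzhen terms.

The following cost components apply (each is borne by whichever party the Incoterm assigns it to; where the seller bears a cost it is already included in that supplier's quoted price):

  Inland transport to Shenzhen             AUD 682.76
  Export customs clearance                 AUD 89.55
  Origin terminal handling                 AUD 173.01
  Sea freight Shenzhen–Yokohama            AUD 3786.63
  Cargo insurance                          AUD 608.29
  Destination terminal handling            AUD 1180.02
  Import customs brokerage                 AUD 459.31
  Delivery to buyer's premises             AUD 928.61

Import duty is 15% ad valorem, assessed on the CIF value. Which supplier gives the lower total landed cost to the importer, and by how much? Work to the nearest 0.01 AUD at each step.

Supplier B is cheaper by AUD 24324.72

Supplier A (FCA):
CIF value = FCA price + origin terminal + freight + insurance = 165378.74 + 173.01 + 3786.63 + 608.29 = 169946.67
Import duty = 169946.67 × 15% = 25492.00
Buyer bears (A): 173.01 + 3786.63 + 608.29 + 1180.02 + 459.31 + 928.61 = 7135.87
Landed cost (A) = invoice 165378.74 + 7135.87 + duty 25492.00 = 198006.61
Supplier B (EXW):
CIF value = EXW price + inland to port + export clearance + origin terminal + freight + insurance = 143454.50 + 682.76 + 89.55 + 173.01 + 3786.63 + 608.29 = 148794.74
Import duty = 148794.74 × 15% = 22319.21
Buyer bears (B): 682.76 + 89.55 + 173.01 + 3786.63 + 608.29 + 1180.02 + 459.31 + 928.61 = 7908.18
Landed cost (B) = invoice 143454.50 + 7908.18 + duty 22319.21 = 173681.89
Difference = |198006.61 − 173681.89| = 24324.72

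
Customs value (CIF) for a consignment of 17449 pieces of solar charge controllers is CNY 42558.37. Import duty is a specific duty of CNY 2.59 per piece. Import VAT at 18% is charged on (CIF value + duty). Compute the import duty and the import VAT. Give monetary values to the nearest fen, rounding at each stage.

Import duty: CNY 45192.91; import VAT: CNY 15795.23

Import duty = 17449 × 2.59 = 45192.91
VAT base = CIF + duty = 42558.37 + 45192.91 = 87751.28
Import VAT = 87751.28 × 18% = 15795.23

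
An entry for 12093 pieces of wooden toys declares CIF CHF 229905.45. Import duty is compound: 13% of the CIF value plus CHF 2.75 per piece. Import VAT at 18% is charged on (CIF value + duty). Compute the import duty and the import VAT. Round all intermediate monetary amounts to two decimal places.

Ad valorem component: 229905.45 × 13% = 29887.71
Specific component: 12093 × 2.75 = 33255.75
Import duty = 29887.71 + 33255.75 = 63143.46
VAT base = CIF + duty = 229905.45 + 63143.46 = 293048.91
Import VAT = 293048.91 × 18% = 52748.80

Import duty: CHF 63143.46; import VAT: CHF 52748.80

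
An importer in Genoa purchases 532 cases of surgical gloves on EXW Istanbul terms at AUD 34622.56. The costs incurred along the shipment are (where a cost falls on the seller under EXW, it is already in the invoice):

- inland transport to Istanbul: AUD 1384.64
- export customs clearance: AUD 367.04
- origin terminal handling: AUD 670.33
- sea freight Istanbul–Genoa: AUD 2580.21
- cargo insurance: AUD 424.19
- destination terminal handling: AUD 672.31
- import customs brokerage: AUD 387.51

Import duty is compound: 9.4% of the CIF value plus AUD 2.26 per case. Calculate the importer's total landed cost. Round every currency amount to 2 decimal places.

Total landed cost: AUD 46075.71

EXW: the seller makes goods available at their premises; the buyer bears all onward costs.
CIF value = EXW price + inland to port + export clearance + origin terminal + freight + insurance = 34622.56 + 1384.64 + 367.04 + 670.33 + 2580.21 + 424.19 = 40048.97
Ad valorem component: 40048.97 × 9.4% = 3764.60
Specific component: 532 × 2.26 = 1202.32
Import duty = 3764.60 + 1202.32 = 4966.92
Buyer bears: inland to port 1384.64 + export clearance 367.04 + origin terminal 670.33 + freight 2580.21 + insurance 424.19 + destination terminal 672.31 + brokerage 387.51 + duty 4966.92 = 11453.15
Landed cost = invoice 34622.56 + 11453.15 = 46075.71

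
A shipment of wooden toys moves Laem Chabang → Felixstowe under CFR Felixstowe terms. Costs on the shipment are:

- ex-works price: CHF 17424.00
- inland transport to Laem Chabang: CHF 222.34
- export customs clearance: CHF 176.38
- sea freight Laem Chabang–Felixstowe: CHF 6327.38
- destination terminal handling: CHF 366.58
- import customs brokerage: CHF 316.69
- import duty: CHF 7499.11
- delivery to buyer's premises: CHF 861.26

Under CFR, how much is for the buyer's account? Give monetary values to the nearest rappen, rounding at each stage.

CFR: the seller pays costs through ocean freight to the destination port, but not insurance.
Seller's account: goods 17424.00 + inland to port 222.34 + export clearance 176.38 + freight 6327.38 = 24150.10
Buyer's account: destination terminal 366.58 + brokerage 316.69 + duty 7499.11 + delivery 861.26 = 9043.64

Buyer's account: CHF 9043.64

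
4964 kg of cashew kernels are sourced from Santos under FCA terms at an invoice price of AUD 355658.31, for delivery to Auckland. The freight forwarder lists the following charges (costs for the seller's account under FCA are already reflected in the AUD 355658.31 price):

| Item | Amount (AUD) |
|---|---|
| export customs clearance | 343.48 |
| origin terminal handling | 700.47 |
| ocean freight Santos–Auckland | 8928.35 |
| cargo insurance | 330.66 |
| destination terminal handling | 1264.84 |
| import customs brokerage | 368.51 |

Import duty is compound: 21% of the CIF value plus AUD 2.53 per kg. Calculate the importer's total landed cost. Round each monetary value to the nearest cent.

FCA: the seller delivers export-cleared goods to the carrier; the buyer bears costs from that point.
Already in the invoice (seller's account under FCA): export clearance — exclude.
CIF value = FCA price + origin terminal + freight + insurance = 355658.31 + 700.47 + 8928.35 + 330.66 = 365617.79
Ad valorem component: 365617.79 × 21% = 76779.74
Specific component: 4964 × 2.53 = 12558.92
Import duty = 76779.74 + 12558.92 = 89338.66
Buyer bears: origin terminal 700.47 + freight 8928.35 + insurance 330.66 + destination terminal 1264.84 + brokerage 368.51 + duty 89338.66 = 100931.49
Landed cost = invoice 355658.31 + 100931.49 = 456589.80

Total landed cost: AUD 456589.80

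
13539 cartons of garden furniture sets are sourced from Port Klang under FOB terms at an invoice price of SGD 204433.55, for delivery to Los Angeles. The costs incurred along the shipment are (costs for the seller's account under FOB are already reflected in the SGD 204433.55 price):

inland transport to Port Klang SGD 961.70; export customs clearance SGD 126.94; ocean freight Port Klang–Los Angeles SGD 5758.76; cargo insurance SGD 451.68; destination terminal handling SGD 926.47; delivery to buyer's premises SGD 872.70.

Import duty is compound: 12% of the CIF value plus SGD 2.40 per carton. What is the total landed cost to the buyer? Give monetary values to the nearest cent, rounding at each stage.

FOB: the seller bears costs until goods are on board at the origin port; the buyer bears freight, insurance and all costs thereafter.
Already in the invoice (seller's account under FOB): inland to port, export clearance — exclude.
CIF value = FOB price + freight + insurance = 204433.55 + 5758.76 + 451.68 = 210643.99
Ad valorem component: 210643.99 × 12% = 25277.28
Specific component: 13539 × 2.40 = 32493.60
Import duty = 25277.28 + 32493.60 = 57770.88
Buyer bears: freight 5758.76 + insurance 451.68 + destination terminal 926.47 + delivery 872.70 + duty 57770.88 = 65780.49
Landed cost = invoice 204433.55 + 65780.49 = 270214.04

Total landed cost: SGD 270214.04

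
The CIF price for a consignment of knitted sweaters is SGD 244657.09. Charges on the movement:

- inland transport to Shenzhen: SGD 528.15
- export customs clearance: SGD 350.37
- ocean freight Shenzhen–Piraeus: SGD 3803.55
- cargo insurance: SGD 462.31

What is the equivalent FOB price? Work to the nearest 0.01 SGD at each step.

Not relevant to the conversion: inland to port, export clearance — on the seller under both CIF and FOB; already in the CIF price and stays in the FOB price.
From CIF to FOB, the seller no longer bears: freight, insurance.
FOB price = 244657.09 − 3803.55 − 462.31 = 240391.23

FOB price: SGD 240391.23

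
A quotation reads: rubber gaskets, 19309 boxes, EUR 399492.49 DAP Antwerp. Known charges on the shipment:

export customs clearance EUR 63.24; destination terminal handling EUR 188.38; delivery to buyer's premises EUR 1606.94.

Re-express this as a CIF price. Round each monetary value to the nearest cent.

CIF price: EUR 397697.17

Not relevant to the conversion: export clearance — on the seller under both DAP and CIF; already in the DAP price and stays in the CIF price.
From DAP to CIF, the seller no longer bears: destination terminal, delivery.
CIF price = 399492.49 − 188.38 − 1606.94 = 397697.17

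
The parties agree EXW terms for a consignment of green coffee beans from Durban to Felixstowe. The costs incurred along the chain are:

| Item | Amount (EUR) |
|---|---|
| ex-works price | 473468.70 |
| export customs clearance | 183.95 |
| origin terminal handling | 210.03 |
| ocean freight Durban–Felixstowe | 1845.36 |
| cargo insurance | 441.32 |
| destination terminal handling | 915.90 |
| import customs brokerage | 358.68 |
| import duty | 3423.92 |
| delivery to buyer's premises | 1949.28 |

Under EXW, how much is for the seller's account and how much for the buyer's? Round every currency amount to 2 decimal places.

EXW: the seller makes goods available at their premises; the buyer bears all onward costs.
Seller's account: goods 473468.70 = 473468.70
Buyer's account: export clearance 183.95 + origin terminal 210.03 + freight 1845.36 + insurance 441.32 + destination terminal 915.90 + brokerage 358.68 + duty 3423.92 + delivery 1949.28 = 9328.44

Seller: EUR 473468.70; buyer: EUR 9328.44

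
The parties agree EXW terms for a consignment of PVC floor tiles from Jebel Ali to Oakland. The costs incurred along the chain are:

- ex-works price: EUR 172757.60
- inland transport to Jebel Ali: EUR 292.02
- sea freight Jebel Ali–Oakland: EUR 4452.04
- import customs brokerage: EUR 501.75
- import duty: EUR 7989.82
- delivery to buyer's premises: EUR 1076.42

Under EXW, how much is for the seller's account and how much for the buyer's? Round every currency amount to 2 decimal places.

EXW: the seller makes goods available at their premises; the buyer bears all onward costs.
Seller's account: goods 172757.60 = 172757.60
Buyer's account: inland to port 292.02 + freight 4452.04 + brokerage 501.75 + duty 7989.82 + delivery 1076.42 = 14312.05

Seller: EUR 172757.60; buyer: EUR 14312.05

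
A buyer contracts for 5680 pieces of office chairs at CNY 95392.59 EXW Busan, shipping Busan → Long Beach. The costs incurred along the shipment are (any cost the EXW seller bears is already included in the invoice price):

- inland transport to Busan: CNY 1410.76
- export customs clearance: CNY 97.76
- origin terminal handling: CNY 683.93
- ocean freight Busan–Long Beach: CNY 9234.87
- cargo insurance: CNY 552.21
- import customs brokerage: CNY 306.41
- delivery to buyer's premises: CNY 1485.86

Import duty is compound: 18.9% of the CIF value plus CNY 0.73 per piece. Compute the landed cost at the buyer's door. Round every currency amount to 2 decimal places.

Total landed cost: CNY 133604.12

EXW: the seller makes goods available at their premises; the buyer bears all onward costs.
CIF value = EXW price + inland to port + export clearance + origin terminal + freight + insurance = 95392.59 + 1410.76 + 97.76 + 683.93 + 9234.87 + 552.21 = 107372.12
Ad valorem component: 107372.12 × 18.9% = 20293.33
Specific component: 5680 × 0.73 = 4146.40
Import duty = 20293.33 + 4146.40 = 24439.73
Buyer bears: inland to port 1410.76 + export clearance 97.76 + origin terminal 683.93 + freight 9234.87 + insurance 552.21 + brokerage 306.41 + delivery 1485.86 + duty 24439.73 = 38211.53
Landed cost = invoice 95392.59 + 38211.53 = 133604.12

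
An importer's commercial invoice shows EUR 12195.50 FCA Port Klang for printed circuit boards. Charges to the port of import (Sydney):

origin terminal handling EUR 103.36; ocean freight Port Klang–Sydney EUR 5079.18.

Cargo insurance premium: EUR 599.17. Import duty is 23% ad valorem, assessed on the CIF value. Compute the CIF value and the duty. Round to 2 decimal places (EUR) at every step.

CIF = FCA price + pre-shipment costs + freight + insurance
CIF = 12195.50 + 103.36 + 5079.18 + 599.17 = 17977.21
Import duty = 17977.21 × 23% = 4134.76

CIF value: EUR 17977.21; import duty: EUR 4134.76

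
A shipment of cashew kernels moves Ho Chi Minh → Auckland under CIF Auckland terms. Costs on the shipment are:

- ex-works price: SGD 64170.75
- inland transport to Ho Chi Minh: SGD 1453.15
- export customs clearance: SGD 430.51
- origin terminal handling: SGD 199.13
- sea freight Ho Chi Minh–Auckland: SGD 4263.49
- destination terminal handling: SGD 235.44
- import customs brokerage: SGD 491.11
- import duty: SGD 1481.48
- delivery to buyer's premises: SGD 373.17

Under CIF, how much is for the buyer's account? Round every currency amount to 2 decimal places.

CIF: the seller pays costs through ocean freight and marine insurance to the destination port.
Seller's account: goods 64170.75 + inland to port 1453.15 + export clearance 430.51 + origin terminal 199.13 + freight 4263.49 = 70517.03
Buyer's account: destination terminal 235.44 + brokerage 491.11 + duty 1481.48 + delivery 373.17 = 2581.20

Buyer's account: SGD 2581.20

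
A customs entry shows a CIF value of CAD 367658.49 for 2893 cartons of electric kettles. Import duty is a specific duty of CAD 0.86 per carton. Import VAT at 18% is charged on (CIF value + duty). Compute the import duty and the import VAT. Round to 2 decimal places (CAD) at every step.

Import duty = 2893 × 0.86 = 2487.98
VAT base = CIF + duty = 367658.49 + 2487.98 = 370146.47
Import VAT = 370146.47 × 18% = 66626.36

Import duty: CAD 2487.98; import VAT: CAD 66626.36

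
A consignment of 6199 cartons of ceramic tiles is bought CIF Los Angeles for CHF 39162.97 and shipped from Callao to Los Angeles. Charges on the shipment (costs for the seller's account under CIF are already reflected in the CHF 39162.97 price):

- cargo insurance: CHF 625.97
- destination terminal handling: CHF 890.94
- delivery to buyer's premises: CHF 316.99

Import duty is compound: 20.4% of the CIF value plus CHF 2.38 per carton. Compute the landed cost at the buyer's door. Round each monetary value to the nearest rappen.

Total landed cost: CHF 63113.77

CIF: the seller pays costs through ocean freight and marine insurance to the destination port.
Already in the invoice (seller's account under CIF): insurance — exclude.
The CIF price already equals the CIF value: 39162.97
Ad valorem component: 39162.97 × 20.4% = 7989.25
Specific component: 6199 × 2.38 = 14753.62
Import duty = 7989.25 + 14753.62 = 22742.87
Buyer bears: destination terminal 890.94 + delivery 316.99 + duty 22742.87 = 23950.80
Landed cost = invoice 39162.97 + 23950.80 = 63113.77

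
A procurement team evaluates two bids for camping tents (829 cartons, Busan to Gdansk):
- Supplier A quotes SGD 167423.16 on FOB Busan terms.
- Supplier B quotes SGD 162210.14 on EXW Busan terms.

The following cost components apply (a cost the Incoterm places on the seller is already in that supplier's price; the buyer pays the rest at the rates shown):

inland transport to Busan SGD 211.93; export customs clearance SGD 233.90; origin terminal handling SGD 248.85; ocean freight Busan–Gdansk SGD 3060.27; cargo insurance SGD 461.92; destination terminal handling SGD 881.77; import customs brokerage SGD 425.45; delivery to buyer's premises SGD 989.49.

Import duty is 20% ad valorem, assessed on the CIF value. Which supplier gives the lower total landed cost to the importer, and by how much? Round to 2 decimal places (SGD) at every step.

Supplier B is cheaper by SGD 5422.01

Supplier A (FOB):
CIF value = FOB price + freight + insurance = 167423.16 + 3060.27 + 461.92 = 170945.35
Import duty = 170945.35 × 20% = 34189.07
Buyer bears (A): 3060.27 + 461.92 + 881.77 + 425.45 + 989.49 = 5818.90
Landed cost (A) = invoice 167423.16 + 5818.90 + duty 34189.07 = 207431.13
Supplier B (EXW):
CIF value = EXW price + inland to port + export clearance + origin terminal + freight + insurance = 162210.14 + 211.93 + 233.90 + 248.85 + 3060.27 + 461.92 = 166427.01
Import duty = 166427.01 × 20% = 33285.40
Buyer bears (B): 211.93 + 233.90 + 248.85 + 3060.27 + 461.92 + 881.77 + 425.45 + 989.49 = 6513.58
Landed cost (B) = invoice 162210.14 + 6513.58 + duty 33285.40 = 202009.12
Difference = |207431.13 − 202009.12| = 5422.01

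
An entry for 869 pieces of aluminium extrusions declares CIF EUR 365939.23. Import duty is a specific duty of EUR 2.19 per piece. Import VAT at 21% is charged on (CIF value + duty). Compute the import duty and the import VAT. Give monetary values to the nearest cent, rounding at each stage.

Import duty: EUR 1903.11; import VAT: EUR 77246.89

Import duty = 869 × 2.19 = 1903.11
VAT base = CIF + duty = 365939.23 + 1903.11 = 367842.34
Import VAT = 367842.34 × 21% = 77246.89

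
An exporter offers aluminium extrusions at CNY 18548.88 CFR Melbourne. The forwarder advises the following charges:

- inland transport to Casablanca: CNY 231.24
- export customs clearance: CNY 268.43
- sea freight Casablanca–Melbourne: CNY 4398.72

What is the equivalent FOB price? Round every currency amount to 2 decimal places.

Not relevant to the conversion: export clearance, inland to port — on the seller under both CFR and FOB; already in the CFR price and stays in the FOB price.
From CFR to FOB, the seller no longer bears: freight.
FOB price = 18548.88 − 4398.72 = 14150.16

FOB price: CNY 14150.16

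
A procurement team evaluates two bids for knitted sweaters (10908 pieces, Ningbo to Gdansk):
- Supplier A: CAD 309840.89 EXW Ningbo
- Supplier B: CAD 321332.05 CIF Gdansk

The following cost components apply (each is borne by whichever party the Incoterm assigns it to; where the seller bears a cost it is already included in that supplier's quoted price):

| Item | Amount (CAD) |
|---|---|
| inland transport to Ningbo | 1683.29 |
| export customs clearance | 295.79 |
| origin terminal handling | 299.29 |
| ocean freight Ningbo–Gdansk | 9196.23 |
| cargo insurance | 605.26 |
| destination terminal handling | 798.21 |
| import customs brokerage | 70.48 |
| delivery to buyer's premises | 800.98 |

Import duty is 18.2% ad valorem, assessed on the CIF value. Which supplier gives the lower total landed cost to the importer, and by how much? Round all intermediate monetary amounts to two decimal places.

Supplier A (EXW):
CIF value = EXW price + inland to port + export clearance + origin terminal + freight + insurance = 309840.89 + 1683.29 + 295.79 + 299.29 + 9196.23 + 605.26 = 321920.75
Import duty = 321920.75 × 18.2% = 58589.58
Buyer bears (A): 1683.29 + 295.79 + 299.29 + 9196.23 + 605.26 + 798.21 + 70.48 + 800.98 = 13749.53
Landed cost (A) = invoice 309840.89 + 13749.53 + duty 58589.58 = 382180.00
Supplier B (CIF):
The CIF price already equals the CIF value: 321332.05
Import duty = 321332.05 × 18.2% = 58482.43
Buyer bears (B): 798.21 + 70.48 + 800.98 = 1669.67
Landed cost (B) = invoice 321332.05 + 1669.67 + duty 58482.43 = 381484.15
Difference = |382180.00 − 381484.15| = 695.85

Supplier B is cheaper by CAD 695.85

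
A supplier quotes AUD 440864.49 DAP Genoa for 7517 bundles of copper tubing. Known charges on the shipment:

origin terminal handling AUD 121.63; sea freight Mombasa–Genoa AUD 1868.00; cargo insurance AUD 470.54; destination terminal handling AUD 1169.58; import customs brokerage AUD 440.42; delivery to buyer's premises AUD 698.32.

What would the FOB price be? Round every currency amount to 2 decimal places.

Not relevant to the conversion: origin terminal — on the seller under both DAP and FOB; already in the DAP price and stays in the FOB price. brokerage — on the buyer under both terms; not part of either seller's price.
From DAP to FOB, the seller no longer bears: freight, insurance, destination terminal, delivery.
FOB price = 440864.49 − 1868.00 − 470.54 − 1169.58 − 698.32 = 436658.05

FOB price: AUD 436658.05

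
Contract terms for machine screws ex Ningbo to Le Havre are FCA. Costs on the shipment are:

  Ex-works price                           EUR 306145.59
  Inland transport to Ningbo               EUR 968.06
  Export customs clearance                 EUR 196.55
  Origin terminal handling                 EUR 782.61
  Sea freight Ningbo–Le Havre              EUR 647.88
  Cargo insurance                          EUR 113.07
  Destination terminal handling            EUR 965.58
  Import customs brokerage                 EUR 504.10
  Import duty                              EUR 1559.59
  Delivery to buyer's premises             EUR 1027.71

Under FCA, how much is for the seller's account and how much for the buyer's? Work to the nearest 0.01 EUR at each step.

Seller: EUR 307310.20; buyer: EUR 5600.54

FCA: the seller delivers export-cleared goods to the carrier; the buyer bears costs from that point.
Seller's account: goods 306145.59 + inland to port 968.06 + export clearance 196.55 = 307310.20
Buyer's account: origin terminal 782.61 + freight 647.88 + insurance 113.07 + destination terminal 965.58 + brokerage 504.10 + duty 1559.59 + delivery 1027.71 = 5600.54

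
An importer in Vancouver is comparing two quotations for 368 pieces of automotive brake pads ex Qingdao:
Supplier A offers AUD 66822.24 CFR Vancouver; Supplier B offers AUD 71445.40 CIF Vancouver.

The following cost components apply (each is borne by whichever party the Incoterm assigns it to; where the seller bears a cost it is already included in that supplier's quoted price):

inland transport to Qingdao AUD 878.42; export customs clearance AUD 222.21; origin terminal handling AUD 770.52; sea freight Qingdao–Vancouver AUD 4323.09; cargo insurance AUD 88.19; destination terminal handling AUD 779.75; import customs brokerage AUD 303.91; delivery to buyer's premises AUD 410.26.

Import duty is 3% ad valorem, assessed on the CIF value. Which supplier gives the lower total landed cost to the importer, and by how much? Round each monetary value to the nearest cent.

Supplier A is cheaper by AUD 4671.02

Supplier A (CFR):
CIF value = CFR price + insurance = 66822.24 + 88.19 = 66910.43
Import duty = 66910.43 × 3% = 2007.31
Buyer bears (A): 88.19 + 779.75 + 303.91 + 410.26 = 1582.11
Landed cost (A) = invoice 66822.24 + 1582.11 + duty 2007.31 = 70411.66
Supplier B (CIF):
The CIF price already equals the CIF value: 71445.40
Import duty = 71445.40 × 3% = 2143.36
Buyer bears (B): 779.75 + 303.91 + 410.26 = 1493.92
Landed cost (B) = invoice 71445.40 + 1493.92 + duty 2143.36 = 75082.68
Difference = |70411.66 − 75082.68| = 4671.02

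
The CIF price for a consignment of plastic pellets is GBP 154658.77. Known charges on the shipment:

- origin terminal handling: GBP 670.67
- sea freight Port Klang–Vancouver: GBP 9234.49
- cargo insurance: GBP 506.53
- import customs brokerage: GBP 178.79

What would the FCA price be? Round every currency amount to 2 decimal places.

Not relevant to the conversion: brokerage — on the buyer under both terms; not part of either seller's price.
From CIF to FCA, the seller no longer bears: origin terminal, freight, insurance.
FCA price = 154658.77 − 670.67 − 9234.49 − 506.53 = 144247.08

FCA price: GBP 144247.08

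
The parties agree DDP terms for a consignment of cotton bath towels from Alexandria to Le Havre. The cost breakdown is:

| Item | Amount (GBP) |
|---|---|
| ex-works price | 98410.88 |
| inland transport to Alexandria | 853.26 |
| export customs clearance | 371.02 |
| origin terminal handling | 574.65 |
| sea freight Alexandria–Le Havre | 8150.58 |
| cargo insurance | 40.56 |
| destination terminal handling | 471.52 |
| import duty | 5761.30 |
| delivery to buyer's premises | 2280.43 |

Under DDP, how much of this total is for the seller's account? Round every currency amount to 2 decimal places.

DDP: the seller bears all costs including import duty.
Seller's account: goods 98410.88 + inland to port 853.26 + export clearance 371.02 + origin terminal 574.65 + freight 8150.58 + insurance 40.56 + destination terminal 471.52 + duty 5761.30 + delivery 2280.43 = 116914.20
Buyer's account: 0.00

Seller's account: GBP 116914.20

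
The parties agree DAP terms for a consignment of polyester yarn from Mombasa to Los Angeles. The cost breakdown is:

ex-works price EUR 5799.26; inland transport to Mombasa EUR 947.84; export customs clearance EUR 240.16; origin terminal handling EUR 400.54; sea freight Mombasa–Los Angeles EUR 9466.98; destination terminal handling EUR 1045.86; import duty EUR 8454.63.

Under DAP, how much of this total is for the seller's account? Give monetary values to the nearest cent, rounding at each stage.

Seller's account: EUR 17900.64

DAP: the seller bears all costs to the named destination except import duty and clearance.
Seller's account: goods 5799.26 + inland to port 947.84 + export clearance 240.16 + origin terminal 400.54 + freight 9466.98 + destination terminal 1045.86 = 17900.64
Buyer's account: duty 8454.63 = 8454.63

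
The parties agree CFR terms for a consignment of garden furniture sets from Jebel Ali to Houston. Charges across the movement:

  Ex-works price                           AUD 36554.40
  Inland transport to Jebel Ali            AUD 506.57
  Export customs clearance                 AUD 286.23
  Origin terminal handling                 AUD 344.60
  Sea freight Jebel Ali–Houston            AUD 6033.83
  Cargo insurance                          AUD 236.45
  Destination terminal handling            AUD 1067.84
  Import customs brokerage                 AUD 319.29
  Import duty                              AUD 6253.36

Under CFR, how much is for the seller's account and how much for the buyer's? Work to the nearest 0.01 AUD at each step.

CFR: the seller pays costs through ocean freight to the destination port, but not insurance.
Seller's account: goods 36554.40 + inland to port 506.57 + export clearance 286.23 + origin terminal 344.60 + freight 6033.83 = 43725.63
Buyer's account: insurance 236.45 + destination terminal 1067.84 + brokerage 319.29 + duty 6253.36 = 7876.94

Seller: AUD 43725.63; buyer: AUD 7876.94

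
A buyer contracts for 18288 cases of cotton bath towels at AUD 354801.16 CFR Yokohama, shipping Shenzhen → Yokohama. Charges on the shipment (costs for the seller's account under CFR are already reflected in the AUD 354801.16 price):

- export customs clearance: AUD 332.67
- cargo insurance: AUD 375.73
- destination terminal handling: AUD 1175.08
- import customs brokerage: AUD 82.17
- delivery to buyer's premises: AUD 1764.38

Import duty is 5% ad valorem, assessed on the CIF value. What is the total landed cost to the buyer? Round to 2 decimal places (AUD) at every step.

CFR: the seller pays costs through ocean freight to the destination port, but not insurance.
Already in the invoice (seller's account under CFR): export clearance — exclude.
CIF value = CFR price + insurance = 354801.16 + 375.73 = 355176.89
Import duty = 355176.89 × 5% = 17758.84
Buyer bears: insurance 375.73 + destination terminal 1175.08 + brokerage 82.17 + delivery 1764.38 + duty 17758.84 = 21156.20
Landed cost = invoice 354801.16 + 21156.20 = 375957.36

Total landed cost: AUD 375957.36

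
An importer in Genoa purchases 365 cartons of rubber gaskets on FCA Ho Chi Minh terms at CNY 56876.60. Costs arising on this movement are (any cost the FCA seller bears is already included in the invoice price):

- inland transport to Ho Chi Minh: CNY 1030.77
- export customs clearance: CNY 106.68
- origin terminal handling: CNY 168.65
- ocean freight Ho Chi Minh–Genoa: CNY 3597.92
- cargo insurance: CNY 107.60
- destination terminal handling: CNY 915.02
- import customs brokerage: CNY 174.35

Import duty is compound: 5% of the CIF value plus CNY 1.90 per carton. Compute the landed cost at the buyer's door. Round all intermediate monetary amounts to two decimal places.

FCA: the seller delivers export-cleared goods to the carrier; the buyer bears costs from that point.
Already in the invoice (seller's account under FCA): inland to port, export clearance — exclude.
CIF value = FCA price + origin terminal + freight + insurance = 56876.60 + 168.65 + 3597.92 + 107.60 = 60750.77
Ad valorem component: 60750.77 × 5% = 3037.54
Specific component: 365 × 1.90 = 693.50
Import duty = 3037.54 + 693.50 = 3731.04
Buyer bears: origin terminal 168.65 + freight 3597.92 + insurance 107.60 + destination terminal 915.02 + brokerage 174.35 + duty 3731.04 = 8694.58
Landed cost = invoice 56876.60 + 8694.58 = 65571.18

Total landed cost: CNY 65571.18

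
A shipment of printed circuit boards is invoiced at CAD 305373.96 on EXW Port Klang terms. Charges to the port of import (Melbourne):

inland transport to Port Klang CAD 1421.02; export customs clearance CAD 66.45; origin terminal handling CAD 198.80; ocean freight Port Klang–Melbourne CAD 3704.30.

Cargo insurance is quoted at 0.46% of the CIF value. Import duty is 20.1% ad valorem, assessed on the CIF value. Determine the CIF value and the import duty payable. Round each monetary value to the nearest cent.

CIF value: CAD 312200.65; import duty: CAD 62752.33

Let C be the CIF value. C = EXW price + pre-shipment costs + freight + 0.46% × C
C − 0.46% × C = 305373.96 + 1421.02 + 66.45 + 198.80 + 3704.30
0.9954 × C = 310764.53
C = 310764.53 / 0.9954 = 312200.65
Insurance premium = 0.46% × 312200.65 = 1436.12
Import duty = 312200.65 × 20.1% = 62752.33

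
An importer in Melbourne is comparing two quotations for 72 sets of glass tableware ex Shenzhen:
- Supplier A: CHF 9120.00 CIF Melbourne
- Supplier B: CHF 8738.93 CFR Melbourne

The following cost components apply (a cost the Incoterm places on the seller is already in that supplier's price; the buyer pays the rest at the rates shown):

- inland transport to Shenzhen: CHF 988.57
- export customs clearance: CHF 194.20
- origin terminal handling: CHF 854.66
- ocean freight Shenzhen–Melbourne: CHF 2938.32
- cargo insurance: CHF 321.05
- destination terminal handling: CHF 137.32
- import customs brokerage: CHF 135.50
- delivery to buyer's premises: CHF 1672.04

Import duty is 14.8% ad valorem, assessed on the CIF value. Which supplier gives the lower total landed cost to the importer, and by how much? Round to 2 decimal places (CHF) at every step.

Supplier A (CIF):
The CIF price already equals the CIF value: 9120.00
Import duty = 9120.00 × 14.8% = 1349.76
Buyer bears (A): 137.32 + 135.50 + 1672.04 = 1944.86
Landed cost (A) = invoice 9120.00 + 1944.86 + duty 1349.76 = 12414.62
Supplier B (CFR):
CIF value = CFR price + insurance = 8738.93 + 321.05 = 9059.98
Import duty = 9059.98 × 14.8% = 1340.88
Buyer bears (B): 321.05 + 137.32 + 135.50 + 1672.04 = 2265.91
Landed cost (B) = invoice 8738.93 + 2265.91 + duty 1340.88 = 12345.72
Difference = |12414.62 − 12345.72| = 68.90

Supplier B is cheaper by CHF 68.90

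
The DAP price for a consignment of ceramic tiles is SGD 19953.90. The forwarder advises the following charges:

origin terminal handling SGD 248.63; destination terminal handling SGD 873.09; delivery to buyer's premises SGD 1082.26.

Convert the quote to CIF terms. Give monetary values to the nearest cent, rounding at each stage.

CIF price: SGD 17998.55

Not relevant to the conversion: origin terminal — on the seller under both DAP and CIF; already in the DAP price and stays in the CIF price.
From DAP to CIF, the seller no longer bears: destination terminal, delivery.
CIF price = 19953.90 − 873.09 − 1082.26 = 17998.55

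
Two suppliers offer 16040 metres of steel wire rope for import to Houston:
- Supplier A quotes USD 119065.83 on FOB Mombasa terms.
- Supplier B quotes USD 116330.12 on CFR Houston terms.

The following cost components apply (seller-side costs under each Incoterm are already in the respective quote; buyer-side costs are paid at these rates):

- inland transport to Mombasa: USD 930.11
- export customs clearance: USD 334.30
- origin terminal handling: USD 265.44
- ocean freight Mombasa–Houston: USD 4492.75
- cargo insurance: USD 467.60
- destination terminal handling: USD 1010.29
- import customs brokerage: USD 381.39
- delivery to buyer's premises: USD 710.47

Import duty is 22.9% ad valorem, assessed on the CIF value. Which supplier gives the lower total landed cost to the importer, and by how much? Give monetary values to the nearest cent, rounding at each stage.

Supplier A (FOB):
CIF value = FOB price + freight + insurance = 119065.83 + 4492.75 + 467.60 = 124026.18
Import duty = 124026.18 × 22.9% = 28402.00
Buyer bears (A): 4492.75 + 467.60 + 1010.29 + 381.39 + 710.47 = 7062.50
Landed cost (A) = invoice 119065.83 + 7062.50 + duty 28402.00 = 154530.33
Supplier B (CFR):
CIF value = CFR price + insurance = 116330.12 + 467.60 = 116797.72
Import duty = 116797.72 × 22.9% = 26746.68
Buyer bears (B): 467.60 + 1010.29 + 381.39 + 710.47 = 2569.75
Landed cost (B) = invoice 116330.12 + 2569.75 + duty 26746.68 = 145646.55
Difference = |154530.33 − 145646.55| = 8883.78

Supplier B is cheaper by USD 8883.78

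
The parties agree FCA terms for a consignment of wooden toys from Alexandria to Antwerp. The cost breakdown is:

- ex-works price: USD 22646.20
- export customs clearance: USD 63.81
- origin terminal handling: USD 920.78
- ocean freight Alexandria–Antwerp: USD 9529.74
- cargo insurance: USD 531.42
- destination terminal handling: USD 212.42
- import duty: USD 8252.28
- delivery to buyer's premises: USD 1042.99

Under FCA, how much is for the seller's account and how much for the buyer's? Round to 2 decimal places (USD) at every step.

FCA: the seller delivers export-cleared goods to the carrier; the buyer bears costs from that point.
Seller's account: goods 22646.20 + export clearance 63.81 = 22710.01
Buyer's account: origin terminal 920.78 + freight 9529.74 + insurance 531.42 + destination terminal 212.42 + duty 8252.28 + delivery 1042.99 = 20489.63

Seller: USD 22710.01; buyer: USD 20489.63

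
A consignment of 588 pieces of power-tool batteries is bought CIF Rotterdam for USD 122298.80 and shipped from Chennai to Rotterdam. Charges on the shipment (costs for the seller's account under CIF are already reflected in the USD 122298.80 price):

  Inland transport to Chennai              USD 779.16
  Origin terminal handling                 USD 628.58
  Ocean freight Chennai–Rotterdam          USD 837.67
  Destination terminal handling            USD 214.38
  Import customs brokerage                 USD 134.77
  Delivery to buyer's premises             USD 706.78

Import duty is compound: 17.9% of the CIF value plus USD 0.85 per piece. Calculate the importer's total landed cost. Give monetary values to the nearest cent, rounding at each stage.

Total landed cost: USD 145746.02

CIF: the seller pays costs through ocean freight and marine insurance to the destination port.
Already in the invoice (seller's account under CIF): inland to port, origin terminal, freight — exclude.
The CIF price already equals the CIF value: 122298.80
Ad valorem component: 122298.80 × 17.9% = 21891.49
Specific component: 588 × 0.85 = 499.80
Import duty = 21891.49 + 499.80 = 22391.29
Buyer bears: destination terminal 214.38 + brokerage 134.77 + delivery 706.78 + duty 22391.29 = 23447.22
Landed cost = invoice 122298.80 + 23447.22 = 145746.02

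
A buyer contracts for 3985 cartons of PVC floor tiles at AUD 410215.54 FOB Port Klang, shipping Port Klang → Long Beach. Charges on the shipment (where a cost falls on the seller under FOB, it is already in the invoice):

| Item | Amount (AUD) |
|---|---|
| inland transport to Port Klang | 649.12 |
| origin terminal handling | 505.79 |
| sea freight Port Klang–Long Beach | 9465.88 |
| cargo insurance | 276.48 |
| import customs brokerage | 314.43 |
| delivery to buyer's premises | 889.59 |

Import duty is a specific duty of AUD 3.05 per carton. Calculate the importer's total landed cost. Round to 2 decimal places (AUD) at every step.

Total landed cost: AUD 433316.17

FOB: the seller bears costs until goods are on board at the origin port; the buyer bears freight, insurance and all costs thereafter.
Already in the invoice (seller's account under FOB): inland to port, origin terminal — exclude.
CIF value = FOB price + freight + insurance = 410215.54 + 9465.88 + 276.48 = 419957.90
Import duty = 3985 × 3.05 = 12154.25
Buyer bears: freight 9465.88 + insurance 276.48 + brokerage 314.43 + delivery 889.59 + duty 12154.25 = 23100.63
Landed cost = invoice 410215.54 + 23100.63 = 433316.17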